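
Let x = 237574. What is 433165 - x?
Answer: 195591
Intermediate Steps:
433165 - x = 433165 - 1*237574 = 433165 - 237574 = 195591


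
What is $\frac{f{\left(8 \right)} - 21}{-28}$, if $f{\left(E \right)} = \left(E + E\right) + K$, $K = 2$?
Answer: $\frac{3}{28} \approx 0.10714$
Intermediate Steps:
$f{\left(E \right)} = 2 + 2 E$ ($f{\left(E \right)} = \left(E + E\right) + 2 = 2 E + 2 = 2 + 2 E$)
$\frac{f{\left(8 \right)} - 21}{-28} = \frac{\left(2 + 2 \cdot 8\right) - 21}{-28} = - \frac{\left(2 + 16\right) - 21}{28} = - \frac{18 - 21}{28} = \left(- \frac{1}{28}\right) \left(-3\right) = \frac{3}{28}$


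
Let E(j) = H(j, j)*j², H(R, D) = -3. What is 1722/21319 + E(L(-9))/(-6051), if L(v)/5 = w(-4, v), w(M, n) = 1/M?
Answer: 56105359/688006768 ≈ 0.081548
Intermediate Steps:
w(M, n) = 1/M
L(v) = -5/4 (L(v) = 5/(-4) = 5*(-¼) = -5/4)
E(j) = -3*j²
1722/21319 + E(L(-9))/(-6051) = 1722/21319 - 3*(-5/4)²/(-6051) = 1722*(1/21319) - 3*25/16*(-1/6051) = 1722/21319 - 75/16*(-1/6051) = 1722/21319 + 25/32272 = 56105359/688006768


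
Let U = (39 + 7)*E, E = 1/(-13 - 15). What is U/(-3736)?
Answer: 23/52304 ≈ 0.00043974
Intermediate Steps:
E = -1/28 (E = 1/(-28) = -1/28 ≈ -0.035714)
U = -23/14 (U = (39 + 7)*(-1/28) = 46*(-1/28) = -23/14 ≈ -1.6429)
U/(-3736) = -23/14/(-3736) = -23/14*(-1/3736) = 23/52304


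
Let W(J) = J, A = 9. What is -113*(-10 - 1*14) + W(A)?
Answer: 2721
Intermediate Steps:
-113*(-10 - 1*14) + W(A) = -113*(-10 - 1*14) + 9 = -113*(-10 - 14) + 9 = -113*(-24) + 9 = 2712 + 9 = 2721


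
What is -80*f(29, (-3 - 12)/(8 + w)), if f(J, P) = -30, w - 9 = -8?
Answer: 2400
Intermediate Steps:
w = 1 (w = 9 - 8 = 1)
-80*f(29, (-3 - 12)/(8 + w)) = -80*(-30) = 2400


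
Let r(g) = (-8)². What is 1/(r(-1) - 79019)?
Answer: -1/78955 ≈ -1.2665e-5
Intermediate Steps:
r(g) = 64
1/(r(-1) - 79019) = 1/(64 - 79019) = 1/(-78955) = -1/78955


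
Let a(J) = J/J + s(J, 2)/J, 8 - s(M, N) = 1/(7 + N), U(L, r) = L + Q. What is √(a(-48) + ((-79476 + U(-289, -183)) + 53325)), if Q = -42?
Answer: I*√34319589/36 ≈ 162.73*I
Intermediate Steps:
U(L, r) = -42 + L (U(L, r) = L - 42 = -42 + L)
s(M, N) = 8 - 1/(7 + N)
a(J) = 1 + 71/(9*J) (a(J) = J/J + ((55 + 8*2)/(7 + 2))/J = 1 + ((55 + 16)/9)/J = 1 + ((⅑)*71)/J = 1 + 71/(9*J))
√(a(-48) + ((-79476 + U(-289, -183)) + 53325)) = √((71/9 - 48)/(-48) + ((-79476 + (-42 - 289)) + 53325)) = √(-1/48*(-361/9) + ((-79476 - 331) + 53325)) = √(361/432 + (-79807 + 53325)) = √(361/432 - 26482) = √(-11439863/432) = I*√34319589/36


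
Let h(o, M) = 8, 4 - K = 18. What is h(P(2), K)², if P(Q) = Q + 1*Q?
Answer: 64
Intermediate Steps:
P(Q) = 2*Q (P(Q) = Q + Q = 2*Q)
K = -14 (K = 4 - 1*18 = 4 - 18 = -14)
h(P(2), K)² = 8² = 64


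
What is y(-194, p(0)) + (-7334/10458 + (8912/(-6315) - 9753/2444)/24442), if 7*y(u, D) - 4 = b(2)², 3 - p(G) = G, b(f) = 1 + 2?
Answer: 69077842514761/59774506351560 ≈ 1.1556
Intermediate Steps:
b(f) = 3
p(G) = 3 - G
y(u, D) = 13/7 (y(u, D) = 4/7 + (⅐)*3² = 4/7 + (⅐)*9 = 4/7 + 9/7 = 13/7)
y(-194, p(0)) + (-7334/10458 + (8912/(-6315) - 9753/2444)/24442) = 13/7 + (-7334/10458 + (8912/(-6315) - 9753/2444)/24442) = 13/7 + (-7334*1/10458 + (8912*(-1/6315) - 9753*1/2444)*(1/24442)) = 13/7 + (-3667/5229 + (-8912/6315 - 9753/2444)*(1/24442)) = 13/7 + (-3667/5229 - 83371123/15433860*1/24442) = 13/7 + (-3667/5229 - 7579193/34294036920) = 13/7 - 41931954995279/59774506351560 = 69077842514761/59774506351560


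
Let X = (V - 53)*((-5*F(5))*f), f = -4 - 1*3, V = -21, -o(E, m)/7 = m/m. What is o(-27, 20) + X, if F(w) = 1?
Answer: -2597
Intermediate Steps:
o(E, m) = -7 (o(E, m) = -7*m/m = -7*1 = -7)
f = -7 (f = -4 - 3 = -7)
X = -2590 (X = (-21 - 53)*(-5*1*(-7)) = -(-370)*(-7) = -74*35 = -2590)
o(-27, 20) + X = -7 - 2590 = -2597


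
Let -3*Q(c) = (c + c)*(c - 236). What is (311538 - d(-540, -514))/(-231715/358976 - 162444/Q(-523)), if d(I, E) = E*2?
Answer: -14846680376792704/1503548413 ≈ -9.8744e+6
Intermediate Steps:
d(I, E) = 2*E
Q(c) = -2*c*(-236 + c)/3 (Q(c) = -(c + c)*(c - 236)/3 = -2*c*(-236 + c)/3)
(311538 - d(-540, -514))/(-231715/358976 - 162444/Q(-523)) = (311538 - 2*(-514))/(-231715/358976 - 162444*(-3/(1046*(236 - 1*(-523))))) = (311538 - 1*(-1028))/(-231715*1/358976 - 162444*(-3/(1046*(236 + 523)))) = (311538 + 1028)/(-231715/358976 - 162444/((⅔)*(-523)*759)) = 312566/(-231715/358976 - 162444/(-264638)) = 312566/(-231715/358976 - 162444*(-1/264638)) = 312566/(-231715/358976 + 81222/132319) = 312566/(-1503548413/47499345344) = 312566*(-47499345344/1503548413) = -14846680376792704/1503548413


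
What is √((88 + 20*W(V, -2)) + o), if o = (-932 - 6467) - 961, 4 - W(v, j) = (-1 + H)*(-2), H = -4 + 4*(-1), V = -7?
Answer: 2*I*√2138 ≈ 92.477*I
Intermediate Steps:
H = -8 (H = -4 - 4 = -8)
W(v, j) = -14 (W(v, j) = 4 - (-1 - 8)*(-2) = 4 - (-9)*(-2) = 4 - 1*18 = 4 - 18 = -14)
o = -8360 (o = -7399 - 961 = -8360)
√((88 + 20*W(V, -2)) + o) = √((88 + 20*(-14)) - 8360) = √((88 - 280) - 8360) = √(-192 - 8360) = √(-8552) = 2*I*√2138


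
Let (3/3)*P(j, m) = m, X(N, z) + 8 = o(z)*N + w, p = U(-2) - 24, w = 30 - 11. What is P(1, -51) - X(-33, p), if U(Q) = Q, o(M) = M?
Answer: -920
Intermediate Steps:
w = 19
p = -26 (p = -2 - 24 = -26)
X(N, z) = 11 + N*z (X(N, z) = -8 + (z*N + 19) = -8 + (N*z + 19) = -8 + (19 + N*z) = 11 + N*z)
P(j, m) = m
P(1, -51) - X(-33, p) = -51 - (11 - 33*(-26)) = -51 - (11 + 858) = -51 - 1*869 = -51 - 869 = -920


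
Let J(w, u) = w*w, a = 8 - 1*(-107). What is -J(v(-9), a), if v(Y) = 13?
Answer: -169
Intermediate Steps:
a = 115 (a = 8 + 107 = 115)
J(w, u) = w**2
-J(v(-9), a) = -1*13**2 = -1*169 = -169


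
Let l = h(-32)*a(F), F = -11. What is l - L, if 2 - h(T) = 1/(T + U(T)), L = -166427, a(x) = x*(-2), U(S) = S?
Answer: 5327083/32 ≈ 1.6647e+5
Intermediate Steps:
a(x) = -2*x
h(T) = 2 - 1/(2*T) (h(T) = 2 - 1/(T + T) = 2 - 1/(2*T))
l = 1419/32 (l = (2 - 1/2/(-32))*(-2*(-11)) = (2 - 1/2*(-1/32))*22 = (2 + 1/64)*22 = (129/64)*22 = 1419/32 ≈ 44.344)
l - L = 1419/32 - 1*(-166427) = 1419/32 + 166427 = 5327083/32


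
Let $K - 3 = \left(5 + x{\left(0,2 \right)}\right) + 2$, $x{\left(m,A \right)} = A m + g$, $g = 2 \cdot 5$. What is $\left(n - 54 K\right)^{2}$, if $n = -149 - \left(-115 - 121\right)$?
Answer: $986049$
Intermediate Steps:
$g = 10$
$x{\left(m,A \right)} = 10 + A m$ ($x{\left(m,A \right)} = A m + 10 = 10 + A m$)
$K = 20$ ($K = 3 + \left(\left(5 + \left(10 + 2 \cdot 0\right)\right) + 2\right) = 3 + \left(\left(5 + \left(10 + 0\right)\right) + 2\right) = 3 + \left(\left(5 + 10\right) + 2\right) = 3 + \left(15 + 2\right) = 3 + 17 = 20$)
$n = 87$ ($n = -149 - -236 = -149 + 236 = 87$)
$\left(n - 54 K\right)^{2} = \left(87 - 1080\right)^{2} = \left(-993\right)^{2} = 986049$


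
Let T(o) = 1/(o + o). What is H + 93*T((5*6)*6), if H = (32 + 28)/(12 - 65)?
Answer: -5557/6360 ≈ -0.87374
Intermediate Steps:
H = -60/53 (H = 60/(-53) = 60*(-1/53) = -60/53 ≈ -1.1321)
T(o) = 1/(2*o)
H + 93*T((5*6)*6) = -60/53 + 93*(1/(2*(((5*6)*6)))) = -60/53 + 93*(1/(2*((30*6)))) = -60/53 + 93*((1/2)/180) = -60/53 + 93*((1/2)*(1/180)) = -60/53 + 93*(1/360) = -60/53 + 31/120 = -5557/6360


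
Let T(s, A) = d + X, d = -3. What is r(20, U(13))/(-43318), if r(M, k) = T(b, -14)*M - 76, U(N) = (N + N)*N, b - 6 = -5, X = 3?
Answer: 38/21659 ≈ 0.0017545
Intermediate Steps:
b = 1 (b = 6 - 5 = 1)
U(N) = 2*N² (U(N) = (2*N)*N = 2*N²)
T(s, A) = 0 (T(s, A) = -3 + 3 = 0)
r(M, k) = -76 (r(M, k) = 0*M - 76 = 0 - 76 = -76)
r(20, U(13))/(-43318) = -76/(-43318) = -76*(-1/43318) = 38/21659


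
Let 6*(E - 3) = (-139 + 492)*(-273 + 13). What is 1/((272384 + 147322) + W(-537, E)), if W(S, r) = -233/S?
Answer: 537/225382355 ≈ 2.3826e-6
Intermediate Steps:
E = -45881/3 (E = 3 + ((-139 + 492)*(-273 + 13))/6 = 3 + (353*(-260))/6 = 3 + (⅙)*(-91780) = 3 - 45890/3 = -45881/3 ≈ -15294.)
1/((272384 + 147322) + W(-537, E)) = 1/((272384 + 147322) - 233/(-537)) = 1/(419706 - 233*(-1/537)) = 1/(419706 + 233/537) = 1/(225382355/537) = 537/225382355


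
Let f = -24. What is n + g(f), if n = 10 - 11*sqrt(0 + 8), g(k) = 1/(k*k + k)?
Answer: 5521/552 - 22*sqrt(2) ≈ -21.111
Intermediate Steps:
g(k) = 1/(k + k**2) (g(k) = 1/(k**2 + k) = 1/(k + k**2))
n = 10 - 22*sqrt(2) ≈ -21.113
n + g(f) = (10 - 22*sqrt(2)) + 1/((-24)*(1 - 24)) = (10 - 22*sqrt(2)) - 1/24/(-23) = (10 - 22*sqrt(2)) - 1/24*(-1/23) = (10 - 22*sqrt(2)) + 1/552 = 5521/552 - 22*sqrt(2)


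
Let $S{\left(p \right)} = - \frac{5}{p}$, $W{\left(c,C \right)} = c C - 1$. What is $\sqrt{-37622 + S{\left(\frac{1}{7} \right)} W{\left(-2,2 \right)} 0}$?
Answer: $i \sqrt{37622} \approx 193.96 i$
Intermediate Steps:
$W{\left(c,C \right)} = -1 + C c$ ($W{\left(c,C \right)} = C c - 1 = -1 + C c$)
$\sqrt{-37622 + S{\left(\frac{1}{7} \right)} W{\left(-2,2 \right)} 0} = \sqrt{-37622 + - \frac{5}{\frac{1}{7}} \left(-1 + 2 \left(-2\right)\right) 0} = \sqrt{-37622 + - 5 \frac{1}{\frac{1}{7}} \left(-1 - 4\right) 0} = \sqrt{-37622 + \left(-5\right) 7 \left(-5\right) 0} = \sqrt{-37622 + \left(-35\right) \left(-5\right) 0} = \sqrt{-37622 + 175 \cdot 0} = \sqrt{-37622 + 0} = \sqrt{-37622} = i \sqrt{37622}$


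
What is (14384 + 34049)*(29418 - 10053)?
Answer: 937905045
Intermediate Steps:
(14384 + 34049)*(29418 - 10053) = 48433*19365 = 937905045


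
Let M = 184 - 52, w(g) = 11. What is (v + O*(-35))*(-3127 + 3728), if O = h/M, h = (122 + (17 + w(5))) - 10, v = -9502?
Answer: -189189391/33 ≈ -5.7330e+6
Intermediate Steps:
h = 140 (h = (122 + (17 + 11)) - 10 = (122 + 28) - 10 = 150 - 10 = 140)
M = 132
O = 35/33 (O = 140/132 = 140*(1/132) = 35/33 ≈ 1.0606)
(v + O*(-35))*(-3127 + 3728) = (-9502 + (35/33)*(-35))*(-3127 + 3728) = (-9502 - 1225/33)*601 = -314791/33*601 = -189189391/33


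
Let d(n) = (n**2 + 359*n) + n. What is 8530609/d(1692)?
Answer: 8530609/3471984 ≈ 2.4570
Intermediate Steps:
d(n) = n**2 + 360*n
8530609/d(1692) = 8530609/((1692*(360 + 1692))) = 8530609/((1692*2052)) = 8530609/3471984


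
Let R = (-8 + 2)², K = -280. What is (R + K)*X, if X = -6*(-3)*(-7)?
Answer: 30744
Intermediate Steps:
X = -126 (X = 18*(-7) = -126)
R = 36 (R = (-6)² = 36)
(R + K)*X = (36 - 280)*(-126) = -244*(-126) = 30744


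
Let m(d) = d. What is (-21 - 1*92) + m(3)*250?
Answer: 637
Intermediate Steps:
(-21 - 1*92) + m(3)*250 = (-21 - 1*92) + 3*250 = (-21 - 92) + 750 = -113 + 750 = 637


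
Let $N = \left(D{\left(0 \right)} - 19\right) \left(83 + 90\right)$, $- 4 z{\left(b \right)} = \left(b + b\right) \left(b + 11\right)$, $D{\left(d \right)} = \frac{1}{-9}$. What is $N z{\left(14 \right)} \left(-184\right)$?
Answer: $- \frac{958143200}{9} \approx -1.0646 \cdot 10^{8}$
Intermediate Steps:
$D{\left(d \right)} = - \frac{1}{9}$
$z{\left(b \right)} = - \frac{b \left(11 + b\right)}{2}$ ($z{\left(b \right)} = - \frac{\left(b + b\right) \left(b + 11\right)}{4} = - \frac{2 b \left(11 + b\right)}{4} = - \frac{b \left(11 + b\right)}{2}$)
$N = - \frac{29756}{9}$ ($N = \left(- \frac{1}{9} - 19\right) \left(83 + 90\right) = \left(- \frac{172}{9}\right) 173 = - \frac{29756}{9} \approx -3306.2$)
$N z{\left(14 \right)} \left(-184\right) = - \frac{29756 \left(\left(- \frac{1}{2}\right) 14 \left(11 + 14\right)\right)}{9} \left(-184\right) = - \frac{29756 \left(\left(- \frac{1}{2}\right) 14 \cdot 25\right)}{9} \left(-184\right) = \left(- \frac{29756}{9}\right) \left(-175\right) \left(-184\right) = \frac{5207300}{9} \left(-184\right) = - \frac{958143200}{9}$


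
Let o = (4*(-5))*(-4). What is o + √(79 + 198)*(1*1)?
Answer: 80 + √277 ≈ 96.643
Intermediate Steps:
o = 80 (o = -20*(-4) = 80)
o + √(79 + 198)*(1*1) = 80 + √(79 + 198)*(1*1) = 80 + √277*1 = 80 + √277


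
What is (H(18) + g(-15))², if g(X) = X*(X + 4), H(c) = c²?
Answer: 239121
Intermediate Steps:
g(X) = X*(4 + X)
(H(18) + g(-15))² = (18² - 15*(4 - 15))² = (324 - 15*(-11))² = (324 + 165)² = 489² = 239121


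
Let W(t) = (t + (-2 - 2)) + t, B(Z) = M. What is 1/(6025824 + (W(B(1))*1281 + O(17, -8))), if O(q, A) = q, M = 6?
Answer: 1/6036089 ≈ 1.6567e-7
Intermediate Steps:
B(Z) = 6
W(t) = -4 + 2*t (W(t) = (t - 4) + t = (-4 + t) + t = -4 + 2*t)
1/(6025824 + (W(B(1))*1281 + O(17, -8))) = 1/(6025824 + ((-4 + 2*6)*1281 + 17)) = 1/(6025824 + ((-4 + 12)*1281 + 17)) = 1/(6025824 + (8*1281 + 17)) = 1/(6025824 + (10248 + 17)) = 1/(6025824 + 10265) = 1/6036089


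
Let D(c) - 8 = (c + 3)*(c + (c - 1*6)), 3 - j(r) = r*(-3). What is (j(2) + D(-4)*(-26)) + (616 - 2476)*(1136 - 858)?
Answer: -517643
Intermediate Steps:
j(r) = 3 + 3*r (j(r) = 3 - r*(-3) = 3 - (-3)*r = 3 + 3*r)
D(c) = 8 + (-6 + 2*c)*(3 + c) (D(c) = 8 + (c + 3)*(c + (c - 1*6)) = 8 + (3 + c)*(c + (c - 6)) = 8 + (3 + c)*(c + (-6 + c)) = 8 + (3 + c)*(-6 + 2*c) = 8 + (-6 + 2*c)*(3 + c))
(j(2) + D(-4)*(-26)) + (616 - 2476)*(1136 - 858) = ((3 + 3*2) + (-10 + 2*(-4)**2)*(-26)) + (616 - 2476)*(1136 - 858) = ((3 + 6) + (-10 + 2*16)*(-26)) - 1860*278 = (9 + (-10 + 32)*(-26)) - 517080 = (9 + 22*(-26)) - 517080 = (9 - 572) - 517080 = -563 - 517080 = -517643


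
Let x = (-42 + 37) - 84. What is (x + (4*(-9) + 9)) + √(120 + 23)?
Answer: -116 + √143 ≈ -104.04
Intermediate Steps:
x = -89 (x = -5 - 84 = -89)
(x + (4*(-9) + 9)) + √(120 + 23) = (-89 + (4*(-9) + 9)) + √(120 + 23) = (-89 + (-36 + 9)) + √143 = (-89 - 27) + √143 = -116 + √143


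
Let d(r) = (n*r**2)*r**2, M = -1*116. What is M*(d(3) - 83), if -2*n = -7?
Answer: -23258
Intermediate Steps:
n = 7/2 (n = -1/2*(-7) = 7/2 ≈ 3.5000)
M = -116
d(r) = 7*r**4/2 (d(r) = (7*r**2/2)*r**2 = 7*r**4/2)
M*(d(3) - 83) = -116*((7/2)*3**4 - 83) = -116*((7/2)*81 - 83) = -116*(567/2 - 83) = -116*401/2 = -23258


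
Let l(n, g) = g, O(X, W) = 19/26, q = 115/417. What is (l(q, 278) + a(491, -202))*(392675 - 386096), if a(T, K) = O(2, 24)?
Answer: 47678013/26 ≈ 1.8338e+6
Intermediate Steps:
q = 115/417 (q = 115*(1/417) = 115/417 ≈ 0.27578)
O(X, W) = 19/26 (O(X, W) = 19*(1/26) = 19/26)
a(T, K) = 19/26
(l(q, 278) + a(491, -202))*(392675 - 386096) = (278 + 19/26)*(392675 - 386096) = (7247/26)*6579 = 47678013/26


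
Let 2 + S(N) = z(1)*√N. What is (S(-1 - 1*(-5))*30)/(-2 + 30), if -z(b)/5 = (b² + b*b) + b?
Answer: -240/7 ≈ -34.286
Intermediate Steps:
z(b) = -10*b² - 5*b (z(b) = -5*((b² + b*b) + b) = -5*((b² + b²) + b) = -5*(2*b² + b) = -5*(b + 2*b²) = -10*b² - 5*b)
S(N) = -2 - 15*√N (S(N) = -2 + (-5*1*(1 + 2*1))*√N = -2 + (-5*1*(1 + 2))*√N = -2 + (-5*1*3)*√N = -2 - 15*√N)
(S(-1 - 1*(-5))*30)/(-2 + 30) = ((-2 - 15*√(-1 - 1*(-5)))*30)/(-2 + 30) = ((-2 - 15*√(-1 + 5))*30)/28 = ((-2 - 15*√4)*30)*(1/28) = ((-2 - 15*2)*30)*(1/28) = ((-2 - 30)*30)*(1/28) = -32*30*(1/28) = -960*1/28 = -240/7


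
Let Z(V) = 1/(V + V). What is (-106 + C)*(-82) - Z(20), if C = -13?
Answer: 390319/40 ≈ 9758.0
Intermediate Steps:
Z(V) = 1/(2*V)
(-106 + C)*(-82) - Z(20) = (-106 - 13)*(-82) - 1/(2*20) = -119*(-82) - 1/(2*20) = 9758 - 1*1/40 = 9758 - 1/40 = 390319/40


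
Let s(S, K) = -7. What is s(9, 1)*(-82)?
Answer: 574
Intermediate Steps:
s(9, 1)*(-82) = -7*(-82) = 574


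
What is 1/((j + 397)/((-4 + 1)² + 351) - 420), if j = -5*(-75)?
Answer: -90/37607 ≈ -0.0023932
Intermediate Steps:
j = 375
1/((j + 397)/((-4 + 1)² + 351) - 420) = 1/((375 + 397)/((-4 + 1)² + 351) - 420) = 1/(772/((-3)² + 351) - 420) = 1/(772/(9 + 351) - 420) = 1/(772/360 - 420) = 1/(772*(1/360) - 420) = 1/(193/90 - 420) = 1/(-37607/90) = -90/37607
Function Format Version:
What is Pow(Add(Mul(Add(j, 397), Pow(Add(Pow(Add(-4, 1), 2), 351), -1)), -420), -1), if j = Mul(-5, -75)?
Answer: Rational(-90, 37607) ≈ -0.0023932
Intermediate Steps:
j = 375
Pow(Add(Mul(Add(j, 397), Pow(Add(Pow(Add(-4, 1), 2), 351), -1)), -420), -1) = Pow(Add(Mul(Add(375, 397), Pow(Add(Pow(Add(-4, 1), 2), 351), -1)), -420), -1) = Pow(Add(Mul(772, Pow(Add(Pow(-3, 2), 351), -1)), -420), -1) = Pow(Add(Mul(772, Pow(Add(9, 351), -1)), -420), -1) = Pow(Add(Mul(772, Pow(360, -1)), -420), -1) = Pow(Add(Mul(772, Rational(1, 360)), -420), -1) = Pow(Add(Rational(193, 90), -420), -1) = Pow(Rational(-37607, 90), -1) = Rational(-90, 37607)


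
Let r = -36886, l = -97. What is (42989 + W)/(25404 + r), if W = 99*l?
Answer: -16693/5741 ≈ -2.9077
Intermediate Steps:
W = -9603 (W = 99*(-97) = -9603)
(42989 + W)/(25404 + r) = (42989 - 9603)/(25404 - 36886) = 33386/(-11482) = 33386*(-1/11482) = -16693/5741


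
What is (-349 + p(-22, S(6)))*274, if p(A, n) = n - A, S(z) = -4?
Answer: -90694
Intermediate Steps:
(-349 + p(-22, S(6)))*274 = (-349 + (-4 - 1*(-22)))*274 = (-349 + (-4 + 22))*274 = (-349 + 18)*274 = -331*274 = -90694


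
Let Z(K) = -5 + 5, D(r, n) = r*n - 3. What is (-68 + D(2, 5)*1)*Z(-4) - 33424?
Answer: -33424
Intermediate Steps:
D(r, n) = -3 + n*r (D(r, n) = n*r - 3 = -3 + n*r)
Z(K) = 0
(-68 + D(2, 5)*1)*Z(-4) - 33424 = (-68 + (-3 + 5*2)*1)*0 - 33424 = (-68 + (-3 + 10)*1)*0 - 33424 = (-68 + 7*1)*0 - 33424 = (-68 + 7)*0 - 33424 = -61*0 - 33424 = 0 - 33424 = -33424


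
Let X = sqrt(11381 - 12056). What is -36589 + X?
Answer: -36589 + 15*I*sqrt(3) ≈ -36589.0 + 25.981*I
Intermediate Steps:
X = 15*I*sqrt(3) (X = sqrt(-675) = 15*I*sqrt(3) ≈ 25.981*I)
-36589 + X = -36589 + 15*I*sqrt(3)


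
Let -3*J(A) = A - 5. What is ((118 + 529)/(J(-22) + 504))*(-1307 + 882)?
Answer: -274975/513 ≈ -536.01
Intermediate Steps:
J(A) = 5/3 - A/3 (J(A) = -(A - 5)/3 = -(-5 + A)/3 = 5/3 - A/3)
((118 + 529)/(J(-22) + 504))*(-1307 + 882) = ((118 + 529)/((5/3 - ⅓*(-22)) + 504))*(-1307 + 882) = (647/((5/3 + 22/3) + 504))*(-425) = (647/(9 + 504))*(-425) = (647/513)*(-425) = -274975/513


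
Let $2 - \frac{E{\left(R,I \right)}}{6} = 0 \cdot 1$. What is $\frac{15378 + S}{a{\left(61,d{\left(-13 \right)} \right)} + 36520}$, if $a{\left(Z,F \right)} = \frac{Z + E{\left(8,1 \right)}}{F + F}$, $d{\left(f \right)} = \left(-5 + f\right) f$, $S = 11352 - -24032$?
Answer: $\frac{23756616}{17091433} \approx 1.39$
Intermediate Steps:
$E{\left(R,I \right)} = 12$ ($E{\left(R,I \right)} = 12 - 6 \cdot 0 \cdot 1 = 12 - 0 = 12 + 0 = 12$)
$S = 35384$ ($S = 11352 + 24032 = 35384$)
$d{\left(f \right)} = f \left(-5 + f\right)$
$a{\left(Z,F \right)} = \frac{12 + Z}{2 F}$ ($a{\left(Z,F \right)} = \frac{Z + 12}{F + F} = \frac{12 + Z}{2 F}$)
$\frac{15378 + S}{a{\left(61,d{\left(-13 \right)} \right)} + 36520} = \frac{15378 + 35384}{\frac{12 + 61}{2 \left(- 13 \left(-5 - 13\right)\right)} + 36520} = \frac{50762}{\frac{1}{2} \frac{1}{\left(-13\right) \left(-18\right)} 73 + 36520} = \frac{50762}{\frac{1}{2} \cdot \frac{1}{234} \cdot 73 + 36520} = \frac{50762}{\frac{73}{468} + 36520} = \frac{50762}{\frac{17091433}{468}} = 50762 \cdot \frac{468}{17091433} = \frac{23756616}{17091433}$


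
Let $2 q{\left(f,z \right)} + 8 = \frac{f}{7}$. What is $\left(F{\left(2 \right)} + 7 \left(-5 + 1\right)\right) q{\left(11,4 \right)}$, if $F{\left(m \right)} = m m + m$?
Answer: $\frac{495}{7} \approx 70.714$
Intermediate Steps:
$F{\left(m \right)} = m + m^{2}$ ($F{\left(m \right)} = m^{2} + m = m + m^{2}$)
$q{\left(f,z \right)} = -4 + \frac{f}{14}$ ($q{\left(f,z \right)} = -4 + \frac{f \frac{1}{7}}{2} = -4 + \frac{\frac{1}{7} f}{2} = -4 + \frac{f}{14}$)
$\left(F{\left(2 \right)} + 7 \left(-5 + 1\right)\right) q{\left(11,4 \right)} = \left(2 \left(1 + 2\right) + 7 \left(-5 + 1\right)\right) \left(-4 + \frac{1}{14} \cdot 11\right) = \left(2 \cdot 3 + 7 \left(-4\right)\right) \left(-4 + \frac{11}{14}\right) = \left(6 - 28\right) \left(- \frac{45}{14}\right) = \left(-22\right) \left(- \frac{45}{14}\right) = \frac{495}{7}$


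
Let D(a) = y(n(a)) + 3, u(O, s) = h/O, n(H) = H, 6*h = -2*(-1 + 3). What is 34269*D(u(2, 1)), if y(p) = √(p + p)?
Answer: 102807 + 11423*I*√6 ≈ 1.0281e+5 + 27981.0*I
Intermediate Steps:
h = -⅔ (h = (-2*(-1 + 3))/6 = (-2*2)/6 = (⅙)*(-4) = -⅔ ≈ -0.66667)
y(p) = √2*√p (y(p) = √(2*p) = √2*√p)
u(O, s) = -2/(3*O)
D(a) = 3 + √2*√a (D(a) = √2*√a + 3 = 3 + √2*√a)
34269*D(u(2, 1)) = 34269*(3 + √2*√(-⅔/2)) = 34269*(3 + √2*√(-⅔*½)) = 34269*(3 + √2*√(-⅓)) = 34269*(3 + √2*(I*√3/3)) = 34269*(3 + I*√6/3) = 102807 + 11423*I*√6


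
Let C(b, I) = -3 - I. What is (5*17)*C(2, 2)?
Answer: -425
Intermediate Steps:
(5*17)*C(2, 2) = (5*17)*(-3 - 1*2) = 85*(-3 - 2) = 85*(-5) = -425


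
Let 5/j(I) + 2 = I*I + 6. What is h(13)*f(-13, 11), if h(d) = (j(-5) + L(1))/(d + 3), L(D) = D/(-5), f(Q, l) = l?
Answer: -11/580 ≈ -0.018966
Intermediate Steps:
L(D) = -D/5 (L(D) = D*(-1/5) = -D/5)
j(I) = 5/(4 + I**2) (j(I) = 5/(-2 + (I*I + 6)) = 5/(-2 + (I**2 + 6)) = 5/(-2 + (6 + I**2)) = 5/(4 + I**2))
h(d) = -4/(145*(3 + d)) (h(d) = (5/(4 + (-5)**2) - 1/5*1)/(d + 3) = (5/(4 + 25) - 1/5)/(3 + d) = (5/29 - 1/5)/(3 + d) = -4/(145*(3 + d)))
h(13)*f(-13, 11) = -4/(435 + 145*13)*11 = -4/(435 + 1885)*11 = -4/2320*11 = -4*1/2320*11 = -1/580*11 = -11/580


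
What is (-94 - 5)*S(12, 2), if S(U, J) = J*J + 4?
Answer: -792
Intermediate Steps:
S(U, J) = 4 + J² (S(U, J) = J² + 4 = 4 + J²)
(-94 - 5)*S(12, 2) = (-94 - 5)*(4 + 2²) = -99*(4 + 4) = -99*8 = -792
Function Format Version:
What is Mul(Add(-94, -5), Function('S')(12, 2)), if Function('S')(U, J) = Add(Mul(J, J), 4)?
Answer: -792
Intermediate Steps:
Function('S')(U, J) = Add(4, Pow(J, 2)) (Function('S')(U, J) = Add(Pow(J, 2), 4) = Add(4, Pow(J, 2)))
Mul(Add(-94, -5), Function('S')(12, 2)) = Mul(Add(-94, -5), Add(4, Pow(2, 2))) = Mul(-99, Add(4, 4)) = Mul(-99, 8) = -792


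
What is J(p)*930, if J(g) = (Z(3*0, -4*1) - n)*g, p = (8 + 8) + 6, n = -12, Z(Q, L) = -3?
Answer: 184140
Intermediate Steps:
p = 22 (p = 16 + 6 = 22)
J(g) = 9*g (J(g) = (-3 - 1*(-12))*g = (-3 + 12)*g = 9*g)
J(p)*930 = (9*22)*930 = 198*930 = 184140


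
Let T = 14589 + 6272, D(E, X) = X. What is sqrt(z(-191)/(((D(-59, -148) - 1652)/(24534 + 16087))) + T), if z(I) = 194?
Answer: sqrt(14834663)/30 ≈ 128.39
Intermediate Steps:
T = 20861
sqrt(z(-191)/(((D(-59, -148) - 1652)/(24534 + 16087))) + T) = sqrt(194/(((-148 - 1652)/(24534 + 16087))) + 20861) = sqrt(194/((-1800/40621)) + 20861) = sqrt(194/((-1800*1/40621)) + 20861) = sqrt(194/(-1800/40621) + 20861) = sqrt(194*(-40621/1800) + 20861) = sqrt(-3940237/900 + 20861) = sqrt(14834663/900) = sqrt(14834663)/30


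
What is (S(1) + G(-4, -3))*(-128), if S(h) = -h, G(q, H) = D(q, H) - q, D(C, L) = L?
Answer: 0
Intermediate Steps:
G(q, H) = H - q
(S(1) + G(-4, -3))*(-128) = (-1*1 + (-3 - 1*(-4)))*(-128) = (-1 + (-3 + 4))*(-128) = (-1 + 1)*(-128) = 0*(-128) = 0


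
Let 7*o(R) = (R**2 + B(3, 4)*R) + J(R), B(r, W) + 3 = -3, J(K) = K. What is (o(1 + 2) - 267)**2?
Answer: 3515625/49 ≈ 71748.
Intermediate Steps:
B(r, W) = -6 (B(r, W) = -3 - 3 = -6)
o(R) = -5*R/7 + R**2/7 (o(R) = ((R**2 - 6*R) + R)/7 = (R**2 - 5*R)/7 = -5*R/7 + R**2/7)
(o(1 + 2) - 267)**2 = ((1 + 2)*(-5 + (1 + 2))/7 - 267)**2 = ((1/7)*3*(-5 + 3) - 267)**2 = ((1/7)*3*(-2) - 267)**2 = (-6/7 - 267)**2 = (-1875/7)**2 = 3515625/49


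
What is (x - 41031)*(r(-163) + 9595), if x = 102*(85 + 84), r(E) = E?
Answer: -224415576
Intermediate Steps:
x = 17238 (x = 102*169 = 17238)
(x - 41031)*(r(-163) + 9595) = (17238 - 41031)*(-163 + 9595) = -23793*9432 = -224415576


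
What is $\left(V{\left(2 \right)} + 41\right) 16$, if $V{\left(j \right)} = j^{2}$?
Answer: $720$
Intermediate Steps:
$\left(V{\left(2 \right)} + 41\right) 16 = \left(2^{2} + 41\right) 16 = \left(4 + 41\right) 16 = 45 \cdot 16 = 720$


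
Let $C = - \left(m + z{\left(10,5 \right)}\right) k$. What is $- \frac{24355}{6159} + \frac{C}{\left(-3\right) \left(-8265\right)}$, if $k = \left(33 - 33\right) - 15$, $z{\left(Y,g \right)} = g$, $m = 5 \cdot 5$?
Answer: $- \frac{13358015}{3393609} \approx -3.9362$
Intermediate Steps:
$m = 25$
$k = -15$ ($k = 0 - 15 = -15$)
$C = 450$ ($C = - \left(25 + 5\right) \left(-15\right) = - 30 \left(-15\right) = \left(-1\right) \left(-450\right) = 450$)
$- \frac{24355}{6159} + \frac{C}{\left(-3\right) \left(-8265\right)} = - \frac{24355}{6159} + \frac{450}{\left(-3\right) \left(-8265\right)} = \left(-24355\right) \frac{1}{6159} + \frac{450}{24795} = - \frac{24355}{6159} + 450 \cdot \frac{1}{24795} = - \frac{24355}{6159} + \frac{10}{551} = - \frac{13358015}{3393609}$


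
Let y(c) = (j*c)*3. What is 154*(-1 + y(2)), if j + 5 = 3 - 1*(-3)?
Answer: 770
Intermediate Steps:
j = 1 (j = -5 + (3 - 1*(-3)) = -5 + (3 + 3) = -5 + 6 = 1)
y(c) = 3*c (y(c) = (1*c)*3 = c*3 = 3*c)
154*(-1 + y(2)) = 154*(-1 + 3*2) = 154*(-1 + 6) = 154*5 = 770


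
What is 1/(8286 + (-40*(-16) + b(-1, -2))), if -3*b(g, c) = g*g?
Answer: 3/26777 ≈ 0.00011204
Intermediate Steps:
b(g, c) = -g²/3 (b(g, c) = -g*g/3 = -g²/3)
1/(8286 + (-40*(-16) + b(-1, -2))) = 1/(8286 + (-40*(-16) - ⅓*(-1)²)) = 1/(8286 + (640 - ⅓*1)) = 1/(8286 + (640 - ⅓)) = 1/(8286 + 1919/3) = 1/(26777/3) = 3/26777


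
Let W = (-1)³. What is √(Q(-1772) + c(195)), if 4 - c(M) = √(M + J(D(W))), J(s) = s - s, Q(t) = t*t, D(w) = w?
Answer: √(3139988 - √195) ≈ 1772.0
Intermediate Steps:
W = -1
Q(t) = t²
J(s) = 0
c(M) = 4 - √M (c(M) = 4 - √(M + 0) = 4 - √M)
√(Q(-1772) + c(195)) = √((-1772)² + (4 - √195)) = √(3139984 + (4 - √195)) = √(3139988 - √195)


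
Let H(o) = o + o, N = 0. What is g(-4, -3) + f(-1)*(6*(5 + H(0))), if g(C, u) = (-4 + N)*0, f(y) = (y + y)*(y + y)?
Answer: 120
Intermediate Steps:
f(y) = 4*y**2 (f(y) = (2*y)*(2*y) = 4*y**2)
H(o) = 2*o
g(C, u) = 0 (g(C, u) = (-4 + 0)*0 = -4*0 = 0)
g(-4, -3) + f(-1)*(6*(5 + H(0))) = 0 + (4*(-1)**2)*(6*(5 + 2*0)) = 0 + (4*1)*(6*(5 + 0)) = 0 + 4*(6*5) = 0 + 4*30 = 0 + 120 = 120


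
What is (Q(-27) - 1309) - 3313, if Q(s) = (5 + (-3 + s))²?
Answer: -3997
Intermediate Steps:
Q(s) = (2 + s)²
(Q(-27) - 1309) - 3313 = ((2 - 27)² - 1309) - 3313 = ((-25)² - 1309) - 3313 = (625 - 1309) - 3313 = -684 - 3313 = -3997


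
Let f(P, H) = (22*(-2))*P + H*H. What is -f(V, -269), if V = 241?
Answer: -61757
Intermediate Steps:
f(P, H) = H**2 - 44*P (f(P, H) = -44*P + H**2 = H**2 - 44*P)
-f(V, -269) = -((-269)**2 - 44*241) = -(72361 - 10604) = -1*61757 = -61757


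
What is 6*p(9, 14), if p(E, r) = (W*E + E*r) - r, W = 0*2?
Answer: 672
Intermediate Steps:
W = 0
p(E, r) = -r + E*r (p(E, r) = (0*E + E*r) - r = (0 + E*r) - r = E*r - r = -r + E*r)
6*p(9, 14) = 6*(14*(-1 + 9)) = 6*(14*8) = 6*112 = 672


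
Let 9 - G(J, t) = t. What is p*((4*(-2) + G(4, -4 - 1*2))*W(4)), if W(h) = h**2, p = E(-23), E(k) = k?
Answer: -2576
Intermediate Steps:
G(J, t) = 9 - t
p = -23
p*((4*(-2) + G(4, -4 - 1*2))*W(4)) = -23*(4*(-2) + (9 - (-4 - 1*2)))*4**2 = -23*(-8 + (9 - (-4 - 2)))*16 = -23*(-8 + (9 - 1*(-6)))*16 = -23*(-8 + (9 + 6))*16 = -23*(-8 + 15)*16 = -161*16 = -23*112 = -2576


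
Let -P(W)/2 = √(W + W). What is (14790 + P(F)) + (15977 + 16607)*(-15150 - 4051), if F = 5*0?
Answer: -625630594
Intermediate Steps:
F = 0
P(W) = -2*√2*√W (P(W) = -2*√(W + W) = -2*√2*√W)
(14790 + P(F)) + (15977 + 16607)*(-15150 - 4051) = (14790 - 2*√2*√0) + (15977 + 16607)*(-15150 - 4051) = (14790 - 2*√2*0) + 32584*(-19201) = (14790 + 0) - 625645384 = 14790 - 625645384 = -625630594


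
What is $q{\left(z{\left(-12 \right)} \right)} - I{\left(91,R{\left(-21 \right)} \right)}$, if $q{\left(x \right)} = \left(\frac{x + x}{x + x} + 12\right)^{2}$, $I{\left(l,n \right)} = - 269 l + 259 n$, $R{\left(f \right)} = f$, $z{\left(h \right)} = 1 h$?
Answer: $30087$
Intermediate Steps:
$z{\left(h \right)} = h$
$q{\left(x \right)} = 169$ ($q{\left(x \right)} = \left(\frac{2 x}{2 x} + 12\right)^{2} = \left(2 x \frac{1}{2 x} + 12\right)^{2} = \left(1 + 12\right)^{2} = 13^{2} = 169$)
$q{\left(z{\left(-12 \right)} \right)} - I{\left(91,R{\left(-21 \right)} \right)} = 169 - \left(\left(-269\right) 91 + 259 \left(-21\right)\right) = 169 - \left(-24479 - 5439\right) = 169 - -29918 = 169 + 29918 = 30087$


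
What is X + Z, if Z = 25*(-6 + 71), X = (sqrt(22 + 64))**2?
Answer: 1711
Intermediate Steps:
X = 86 (X = (sqrt(86))**2 = 86)
Z = 1625 (Z = 25*65 = 1625)
X + Z = 86 + 1625 = 1711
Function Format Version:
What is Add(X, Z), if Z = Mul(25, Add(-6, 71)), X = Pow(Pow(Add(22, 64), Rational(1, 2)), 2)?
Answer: 1711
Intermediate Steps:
X = 86 (X = Pow(Pow(86, Rational(1, 2)), 2) = 86)
Z = 1625 (Z = Mul(25, 65) = 1625)
Add(X, Z) = Add(86, 1625) = 1711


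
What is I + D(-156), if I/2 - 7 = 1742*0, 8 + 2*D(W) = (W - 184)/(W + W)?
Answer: 1645/156 ≈ 10.545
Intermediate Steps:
D(W) = -4 + (-184 + W)/(4*W) (D(W) = -4 + ((W - 184)/(W + W))/2 = -4 + ((-184 + W)/((2*W)))/2 = -4 + ((-184 + W)*(1/(2*W)))/2 = -4 + ((-184 + W)/(2*W))/2 = -4 + (-184 + W)/(4*W))
I = 14 (I = 14 + 2*(1742*0) = 14 + 2*0 = 14 + 0 = 14)
I + D(-156) = 14 + (-15/4 - 46/(-156)) = 14 + (-15/4 - 46*(-1/156)) = 14 + (-15/4 + 23/78) = 14 - 539/156 = 1645/156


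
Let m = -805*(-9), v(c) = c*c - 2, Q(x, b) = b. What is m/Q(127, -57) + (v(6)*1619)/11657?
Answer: -27105781/221483 ≈ -122.38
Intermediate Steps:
v(c) = -2 + c**2 (v(c) = c**2 - 2 = -2 + c**2)
m = 7245
m/Q(127, -57) + (v(6)*1619)/11657 = 7245/(-57) + ((-2 + 6**2)*1619)/11657 = 7245*(-1/57) + ((-2 + 36)*1619)*(1/11657) = -2415/19 + (34*1619)*(1/11657) = -2415/19 + 55046*(1/11657) = -2415/19 + 55046/11657 = -27105781/221483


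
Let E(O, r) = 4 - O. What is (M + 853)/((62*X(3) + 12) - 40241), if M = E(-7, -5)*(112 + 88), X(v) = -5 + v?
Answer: -3053/40353 ≈ -0.075657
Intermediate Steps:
M = 2200 (M = (4 - 1*(-7))*(112 + 88) = (4 + 7)*200 = 11*200 = 2200)
(M + 853)/((62*X(3) + 12) - 40241) = (2200 + 853)/((62*(-5 + 3) + 12) - 40241) = 3053/((62*(-2) + 12) - 40241) = 3053/((-124 + 12) - 40241) = 3053/(-112 - 40241) = 3053/(-40353) = 3053*(-1/40353) = -3053/40353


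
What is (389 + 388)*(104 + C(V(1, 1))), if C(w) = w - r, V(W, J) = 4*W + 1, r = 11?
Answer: 76146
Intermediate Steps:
V(W, J) = 1 + 4*W
C(w) = -11 + w (C(w) = w - 1*11 = w - 11 = -11 + w)
(389 + 388)*(104 + C(V(1, 1))) = (389 + 388)*(104 + (-11 + (1 + 4*1))) = 777*(104 + (-11 + (1 + 4))) = 777*(104 + (-11 + 5)) = 777*(104 - 6) = 777*98 = 76146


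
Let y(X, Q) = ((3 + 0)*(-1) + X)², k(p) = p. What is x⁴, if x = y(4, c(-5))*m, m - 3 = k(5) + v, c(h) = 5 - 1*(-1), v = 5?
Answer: 28561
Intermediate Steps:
c(h) = 6 (c(h) = 5 + 1 = 6)
y(X, Q) = (-3 + X)² (y(X, Q) = (3*(-1) + X)² = (-3 + X)²)
m = 13 (m = 3 + (5 + 5) = 3 + 10 = 13)
x = 13 (x = (-3 + 4)²*13 = 1²*13 = 1*13 = 13)
x⁴ = 13⁴ = 28561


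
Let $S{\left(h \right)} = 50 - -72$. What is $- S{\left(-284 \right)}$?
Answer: $-122$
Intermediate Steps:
$S{\left(h \right)} = 122$ ($S{\left(h \right)} = 50 + 72 = 122$)
$- S{\left(-284 \right)} = \left(-1\right) 122 = -122$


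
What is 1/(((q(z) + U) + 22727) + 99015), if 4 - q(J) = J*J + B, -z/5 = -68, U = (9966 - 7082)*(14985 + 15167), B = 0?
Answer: 1/86964514 ≈ 1.1499e-8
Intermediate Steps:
U = 86958368 (U = 2884*30152 = 86958368)
z = 340 (z = -5*(-68) = 340)
q(J) = 4 - J**2 (q(J) = 4 - (J*J + 0) = 4 - (J**2 + 0) = 4 - J**2)
1/(((q(z) + U) + 22727) + 99015) = 1/((((4 - 1*340**2) + 86958368) + 22727) + 99015) = 1/((((4 - 1*115600) + 86958368) + 22727) + 99015) = 1/((((4 - 115600) + 86958368) + 22727) + 99015) = 1/(((-115596 + 86958368) + 22727) + 99015) = 1/((86842772 + 22727) + 99015) = 1/(86865499 + 99015) = 1/86964514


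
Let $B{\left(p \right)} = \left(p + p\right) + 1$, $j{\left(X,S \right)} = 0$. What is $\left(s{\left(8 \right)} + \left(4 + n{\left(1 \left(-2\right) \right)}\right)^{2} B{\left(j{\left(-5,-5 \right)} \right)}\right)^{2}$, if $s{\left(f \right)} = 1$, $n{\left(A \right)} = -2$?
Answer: $25$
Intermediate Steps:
$B{\left(p \right)} = 1 + 2 p$ ($B{\left(p \right)} = 2 p + 1 = 1 + 2 p$)
$\left(s{\left(8 \right)} + \left(4 + n{\left(1 \left(-2\right) \right)}\right)^{2} B{\left(j{\left(-5,-5 \right)} \right)}\right)^{2} = \left(1 + \left(4 - 2\right)^{2} \left(1 + 2 \cdot 0\right)\right)^{2} = \left(1 + 2^{2} \left(1 + 0\right)\right)^{2} = \left(1 + 4 \cdot 1\right)^{2} = \left(1 + 4\right)^{2} = 5^{2} = 25$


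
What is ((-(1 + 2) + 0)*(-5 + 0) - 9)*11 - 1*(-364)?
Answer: 430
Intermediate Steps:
((-(1 + 2) + 0)*(-5 + 0) - 9)*11 - 1*(-364) = ((-1*3 + 0)*(-5) - 9)*11 + 364 = ((-3 + 0)*(-5) - 9)*11 + 364 = (-3*(-5) - 9)*11 + 364 = (15 - 9)*11 + 364 = 6*11 + 364 = 66 + 364 = 430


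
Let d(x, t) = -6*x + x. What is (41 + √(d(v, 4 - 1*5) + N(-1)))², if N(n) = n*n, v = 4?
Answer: (41 + I*√19)² ≈ 1662.0 + 357.43*I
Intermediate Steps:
N(n) = n²
d(x, t) = -5*x
(41 + √(d(v, 4 - 1*5) + N(-1)))² = (41 + √(-5*4 + (-1)²))² = (41 + √(-20 + 1))² = (41 + √(-19))² = (41 + I*√19)²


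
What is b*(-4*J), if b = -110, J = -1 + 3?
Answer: 880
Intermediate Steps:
J = 2
b*(-4*J) = -(-440)*2 = -110*(-8) = 880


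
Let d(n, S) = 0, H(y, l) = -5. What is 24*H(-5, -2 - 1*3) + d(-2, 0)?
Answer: -120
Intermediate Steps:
24*H(-5, -2 - 1*3) + d(-2, 0) = 24*(-5) + 0 = -120 + 0 = -120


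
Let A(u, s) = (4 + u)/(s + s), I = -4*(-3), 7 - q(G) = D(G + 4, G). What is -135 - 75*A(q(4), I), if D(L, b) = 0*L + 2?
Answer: -1305/8 ≈ -163.13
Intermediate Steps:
D(L, b) = 2 (D(L, b) = 0 + 2 = 2)
q(G) = 5 (q(G) = 7 - 1*2 = 7 - 2 = 5)
I = 12
A(u, s) = (4 + u)/(2*s) (A(u, s) = (4 + u)/((2*s)) = (4 + u)*(1/(2*s)) = (4 + u)/(2*s))
-135 - 75*A(q(4), I) = -135 - 75*(4 + 5)/(2*12) = -135 - 75*9/(2*12) = -135 - 75*3/8 = -135 - 225/8 = -1305/8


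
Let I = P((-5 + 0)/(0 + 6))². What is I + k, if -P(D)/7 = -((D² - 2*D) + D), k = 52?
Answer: 215617/1296 ≈ 166.37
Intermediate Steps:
P(D) = -7*D + 7*D² (P(D) = -(-7)*((D² - 2*D) + D) = -(-7)*(D² - D) = -7*(D - D²) = -7*D + 7*D²)
I = 148225/1296 (I = (7*((-5 + 0)/(0 + 6))*(-1 + (-5 + 0)/(0 + 6)))² = (7*(-5/6)*(-1 - 5/6))² = (7*(-5*⅙)*(-1 - 5*⅙))² = (7*(-⅚)*(-1 - ⅚))² = (7*(-⅚)*(-11/6))² = (385/36)² = 148225/1296 ≈ 114.37)
I + k = 148225/1296 + 52 = 215617/1296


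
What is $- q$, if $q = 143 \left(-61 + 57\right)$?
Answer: $572$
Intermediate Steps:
$q = -572$ ($q = 143 \left(-4\right) = -572$)
$- q = \left(-1\right) \left(-572\right) = 572$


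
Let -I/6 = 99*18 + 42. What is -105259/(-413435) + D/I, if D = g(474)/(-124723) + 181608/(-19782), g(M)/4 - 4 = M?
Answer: 1543053810250957/6040850714394480 ≈ 0.25544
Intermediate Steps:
g(M) = 16 + 4*M
D = -540202804/58744533 (D = (16 + 4*474)/(-124723) + 181608/(-19782) = (16 + 1896)*(-1/124723) + 181608*(-1/19782) = 1912*(-1/124723) - 4324/471 = -1912/124723 - 4324/471 = -540202804/58744533 ≈ -9.1958)
I = -10944 (I = -6*(99*18 + 42) = -6*(1782 + 42) = -6*1824 = -10944)
-105259/(-413435) + D/I = -105259/(-413435) - 540202804/58744533/(-10944) = -105259*(-1/413435) - 540202804/58744533*(-1/10944) = 9569/37585 + 135050701/160725042288 = 1543053810250957/6040850714394480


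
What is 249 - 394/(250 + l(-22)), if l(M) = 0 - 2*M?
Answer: 36406/147 ≈ 247.66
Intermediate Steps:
l(M) = -2*M
249 - 394/(250 + l(-22)) = 249 - 394/(250 - 2*(-22)) = 249 - 394/(250 + 44) = 249 - 394/294 = 249 + (1/294)*(-394) = 249 - 197/147 = 36406/147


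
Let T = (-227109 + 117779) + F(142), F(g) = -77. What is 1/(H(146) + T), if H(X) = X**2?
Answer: -1/88091 ≈ -1.1352e-5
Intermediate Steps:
T = -109407 (T = (-227109 + 117779) - 77 = -109330 - 77 = -109407)
1/(H(146) + T) = 1/(146**2 - 109407) = 1/(21316 - 109407) = 1/(-88091) = -1/88091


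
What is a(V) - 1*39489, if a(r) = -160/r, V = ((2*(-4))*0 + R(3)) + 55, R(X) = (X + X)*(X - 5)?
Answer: -1698187/43 ≈ -39493.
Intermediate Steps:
R(X) = 2*X*(-5 + X) (R(X) = (2*X)*(-5 + X) = 2*X*(-5 + X))
V = 43 (V = ((2*(-4))*0 + 2*3*(-5 + 3)) + 55 = (-8*0 + 2*3*(-2)) + 55 = (0 - 12) + 55 = -12 + 55 = 43)
a(V) - 1*39489 = -160/43 - 1*39489 = -160*1/43 - 39489 = -160/43 - 39489 = -1698187/43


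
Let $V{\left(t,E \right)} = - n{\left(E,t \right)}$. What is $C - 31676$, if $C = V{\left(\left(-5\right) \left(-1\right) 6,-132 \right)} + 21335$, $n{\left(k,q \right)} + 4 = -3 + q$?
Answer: $-10364$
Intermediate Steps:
$n{\left(k,q \right)} = -7 + q$ ($n{\left(k,q \right)} = -4 + \left(-3 + q\right) = -7 + q$)
$V{\left(t,E \right)} = 7 - t$ ($V{\left(t,E \right)} = - (-7 + t) = 7 - t$)
$C = 21312$ ($C = \left(7 - \left(-5\right) \left(-1\right) 6\right) + 21335 = \left(7 - 5 \cdot 6\right) + 21335 = \left(7 - 30\right) + 21335 = -23 + 21335 = 21312$)
$C - 31676 = 21312 - 31676 = -10364$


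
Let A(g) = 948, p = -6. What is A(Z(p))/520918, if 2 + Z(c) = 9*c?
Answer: 474/260459 ≈ 0.0018199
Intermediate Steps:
Z(c) = -2 + 9*c
A(Z(p))/520918 = 948/520918 = 948*(1/520918) = 474/260459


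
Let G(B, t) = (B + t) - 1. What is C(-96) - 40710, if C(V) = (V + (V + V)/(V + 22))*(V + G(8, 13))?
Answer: -1243614/37 ≈ -33611.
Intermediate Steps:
G(B, t) = -1 + B + t
C(V) = (20 + V)*(V + 2*V/(22 + V)) (C(V) = (V + (V + V)/(V + 22))*(V + (-1 + 8 + 13)) = (V + (2*V)/(22 + V))*(V + 20) = (V + 2*V/(22 + V))*(20 + V) = (20 + V)*(V + 2*V/(22 + V)))
C(-96) - 40710 = -96*(480 + (-96)² + 44*(-96))/(22 - 96) - 40710 = -96*(480 + 9216 - 4224)/(-74) - 40710 = -96*(-1/74)*5472 - 40710 = 262656/37 - 40710 = -1243614/37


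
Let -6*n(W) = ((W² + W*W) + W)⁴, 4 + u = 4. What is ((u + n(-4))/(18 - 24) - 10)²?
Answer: 23584973476/81 ≈ 2.9117e+8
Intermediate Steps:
u = 0 (u = -4 + 4 = 0)
n(W) = -(W + 2*W²)⁴/6 (n(W) = -((W² + W*W) + W)⁴/6 = -((W² + W²) + W)⁴/6 = -(2*W² + W)⁴/6 = -(W + 2*W²)⁴/6)
((u + n(-4))/(18 - 24) - 10)² = ((0 - ⅙*(-4)⁴*(1 + 2*(-4))⁴)/(18 - 24) - 10)² = ((0 - ⅙*256*(1 - 8)⁴)/(-6) - 10)² = ((0 - ⅙*256*(-7)⁴)*(-⅙) - 10)² = ((0 - ⅙*256*2401)*(-⅙) - 10)² = ((0 - 307328/3)*(-⅙) - 10)² = (-307328/3*(-⅙) - 10)² = (153664/9 - 10)² = (153574/9)² = 23584973476/81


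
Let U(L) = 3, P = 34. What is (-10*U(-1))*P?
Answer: -1020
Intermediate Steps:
(-10*U(-1))*P = -10*3*34 = -30*34 = -1020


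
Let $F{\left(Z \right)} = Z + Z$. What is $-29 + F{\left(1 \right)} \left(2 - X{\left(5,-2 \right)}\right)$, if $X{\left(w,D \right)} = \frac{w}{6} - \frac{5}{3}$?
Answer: $- \frac{70}{3} \approx -23.333$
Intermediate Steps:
$X{\left(w,D \right)} = - \frac{5}{3} + \frac{w}{6}$ ($X{\left(w,D \right)} = w \frac{1}{6} - \frac{5}{3} = \frac{w}{6} - \frac{5}{3} = - \frac{5}{3} + \frac{w}{6}$)
$F{\left(Z \right)} = 2 Z$
$-29 + F{\left(1 \right)} \left(2 - X{\left(5,-2 \right)}\right) = -29 + 2 \cdot 1 \left(2 - \left(- \frac{5}{3} + \frac{1}{6} \cdot 5\right)\right) = -29 + 2 \left(2 - \left(- \frac{5}{3} + \frac{5}{6}\right)\right) = -29 + 2 \left(2 - - \frac{5}{6}\right) = -29 + 2 \left(2 + \frac{5}{6}\right) = -29 + 2 \cdot \frac{17}{6} = -29 + \frac{17}{3} = - \frac{70}{3}$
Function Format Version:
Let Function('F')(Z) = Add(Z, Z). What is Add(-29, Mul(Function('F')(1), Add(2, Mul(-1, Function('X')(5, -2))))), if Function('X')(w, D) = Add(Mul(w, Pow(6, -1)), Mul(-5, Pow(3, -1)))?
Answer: Rational(-70, 3) ≈ -23.333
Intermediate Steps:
Function('X')(w, D) = Add(Rational(-5, 3), Mul(Rational(1, 6), w)) (Function('X')(w, D) = Add(Mul(w, Rational(1, 6)), Mul(-5, Rational(1, 3))) = Add(Mul(Rational(1, 6), w), Rational(-5, 3)) = Add(Rational(-5, 3), Mul(Rational(1, 6), w)))
Function('F')(Z) = Mul(2, Z)
Add(-29, Mul(Function('F')(1), Add(2, Mul(-1, Function('X')(5, -2))))) = Add(-29, Mul(Mul(2, 1), Add(2, Mul(-1, Add(Rational(-5, 3), Mul(Rational(1, 6), 5)))))) = Add(-29, Mul(2, Add(2, Mul(-1, Add(Rational(-5, 3), Rational(5, 6)))))) = Add(-29, Mul(2, Add(2, Mul(-1, Rational(-5, 6))))) = Add(-29, Mul(2, Add(2, Rational(5, 6)))) = Add(-29, Mul(2, Rational(17, 6))) = Add(-29, Rational(17, 3)) = Rational(-70, 3)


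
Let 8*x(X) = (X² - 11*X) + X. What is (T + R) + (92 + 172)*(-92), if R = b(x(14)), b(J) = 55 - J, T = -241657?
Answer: -265897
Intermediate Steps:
x(X) = -5*X/4 + X²/8 (x(X) = ((X² - 11*X) + X)/8 = (X² - 10*X)/8 = -5*X/4 + X²/8)
R = 48 (R = 55 - 14*(-10 + 14)/8 = 55 - 14*4/8 = 55 - 1*7 = 55 - 7 = 48)
(T + R) + (92 + 172)*(-92) = (-241657 + 48) + (92 + 172)*(-92) = -241609 + 264*(-92) = -241609 - 24288 = -265897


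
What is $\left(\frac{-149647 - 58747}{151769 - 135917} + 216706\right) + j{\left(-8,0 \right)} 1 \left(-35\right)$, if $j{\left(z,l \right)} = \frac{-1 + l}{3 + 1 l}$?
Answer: $\frac{572533343}{2642} \approx 2.167 \cdot 10^{5}$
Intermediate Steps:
$j{\left(z,l \right)} = \frac{-1 + l}{3 + l}$
$\left(\frac{-149647 - 58747}{151769 - 135917} + 216706\right) + j{\left(-8,0 \right)} 1 \left(-35\right) = \left(\frac{-149647 - 58747}{151769 - 135917} + 216706\right) + \frac{-1 + 0}{3 + 0} \cdot 1 \left(-35\right) = \left(- \frac{208394}{15852} + 216706\right) + \frac{1}{3} \left(-1\right) 1 \left(-35\right) = \left(\left(-208394\right) \frac{1}{15852} + 216706\right) + \frac{1}{3} \left(-1\right) 1 \left(-35\right) = \left(- \frac{104197}{7926} + 216706\right) + \left(- \frac{1}{3}\right) 1 \left(-35\right) = \frac{1717507559}{7926} - - \frac{35}{3} = \frac{1717507559}{7926} + \frac{35}{3} = \frac{572533343}{2642}$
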